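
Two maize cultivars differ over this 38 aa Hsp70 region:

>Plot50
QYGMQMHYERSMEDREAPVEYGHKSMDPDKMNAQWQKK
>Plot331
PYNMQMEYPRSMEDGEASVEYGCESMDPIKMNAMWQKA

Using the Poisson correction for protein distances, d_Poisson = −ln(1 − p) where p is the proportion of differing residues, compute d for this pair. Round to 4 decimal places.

The sequences differ at positions 1 (Q/P), 3 (G/N), 7 (H/E), 9 (E/P), 15 (R/G), 18 (P/S), 23 (H/C), 24 (K/E), 29 (D/I), 34 (Q/M), 38 (K/A).
p = 11/38 = 0.289474.
d = −ln(1 − 0.289474) = −ln(0.710526) = 0.3417.

0.3417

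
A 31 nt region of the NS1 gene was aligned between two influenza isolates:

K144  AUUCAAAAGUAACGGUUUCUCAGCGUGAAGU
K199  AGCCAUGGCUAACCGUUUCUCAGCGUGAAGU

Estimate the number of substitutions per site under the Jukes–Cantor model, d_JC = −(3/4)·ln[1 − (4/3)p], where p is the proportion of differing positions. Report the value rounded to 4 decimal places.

Differing sites — 2:U/G; 3:U/C; 6:A/U; 7:A/G; 8:A/G; 9:G/C; 14:G/C.
p = 7/31 = 0.225806.
d = −0.75 · ln(1 − (4/3)·0.225806) = −0.75 · ln(0.698925) = −0.75 · (-0.358212) = 0.2687.

0.2687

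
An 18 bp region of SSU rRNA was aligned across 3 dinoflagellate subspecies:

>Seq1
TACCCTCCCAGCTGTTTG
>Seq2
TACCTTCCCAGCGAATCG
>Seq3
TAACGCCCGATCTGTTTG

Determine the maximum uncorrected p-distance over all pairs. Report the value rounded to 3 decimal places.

Pairwise Hamming distances:
  Seq1 vs Seq2: 5
  Seq1 vs Seq3: 5
  Seq2 vs Seq3: 9
The largest is 9 mismatches, between Seq2 and Seq3; p = 9/18 = 0.500.

0.500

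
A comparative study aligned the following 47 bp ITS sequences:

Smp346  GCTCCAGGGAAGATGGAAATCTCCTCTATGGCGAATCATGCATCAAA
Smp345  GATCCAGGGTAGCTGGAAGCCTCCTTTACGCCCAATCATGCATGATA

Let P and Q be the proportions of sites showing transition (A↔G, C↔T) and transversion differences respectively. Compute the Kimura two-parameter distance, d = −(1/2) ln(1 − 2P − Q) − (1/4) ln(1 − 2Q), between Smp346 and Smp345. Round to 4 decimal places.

0.2806

Differing sites — 2:C/A (Tv); 10:A/T (Tv); 13:A/C (Tv); 19:A/G (Ti); 20:T/C (Ti); 26:C/T (Ti); 29:T/C (Ti); 31:G/C (Tv); 33:G/C (Tv); 44:C/G (Tv); 46:A/T (Tv).
Of the 11 differences, 4 transitions and 7 transversions over 47 sites: P = 4/47 = 0.085106, Q = 7/47 = 0.148936.
d = −0.5·ln(0.680852) − 0.25·ln(0.702128) = −0.5·(-0.384410) − 0.25·(-0.353640) = 0.2806.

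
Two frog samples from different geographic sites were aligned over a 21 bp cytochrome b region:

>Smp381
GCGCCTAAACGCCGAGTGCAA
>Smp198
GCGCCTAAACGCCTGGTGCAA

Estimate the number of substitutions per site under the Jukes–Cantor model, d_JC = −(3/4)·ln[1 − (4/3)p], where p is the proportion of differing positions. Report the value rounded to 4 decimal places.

0.1019

Differing sites — 14:G/T; 15:A/G.
p = 2/21 = 0.095238.
d = −0.75 · ln(1 − (4/3)·0.095238) = −0.75 · ln(0.873016) = −0.75 · (-0.135801) = 0.1019.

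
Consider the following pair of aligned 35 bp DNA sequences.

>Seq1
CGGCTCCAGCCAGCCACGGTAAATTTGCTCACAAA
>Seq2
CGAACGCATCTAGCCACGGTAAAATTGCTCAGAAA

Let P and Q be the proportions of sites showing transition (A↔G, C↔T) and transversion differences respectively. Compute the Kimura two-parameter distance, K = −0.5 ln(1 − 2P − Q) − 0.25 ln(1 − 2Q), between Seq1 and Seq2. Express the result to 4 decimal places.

0.2728

Mismatches occur at site 3 (G↔A, transition), site 4 (C↔A, transversion), site 5 (T↔C, transition), site 6 (C↔G, transversion), site 9 (G↔T, transversion), site 11 (C↔T, transition), site 24 (T↔A, transversion), site 32 (C↔G, transversion).
Of the 8 differences, 3 transitions and 5 transversions over 35 sites: P = 3/35 = 0.085714, Q = 5/35 = 0.142857.
d = −0.5·ln(0.685715) − 0.25·ln(0.714286) = −0.5·(-0.377293) − 0.25·(-0.336472) = 0.2728.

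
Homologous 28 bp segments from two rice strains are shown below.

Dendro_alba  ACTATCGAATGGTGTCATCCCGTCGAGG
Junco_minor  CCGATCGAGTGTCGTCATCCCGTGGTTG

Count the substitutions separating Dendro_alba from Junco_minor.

8

The sequences differ at positions 1 (A/C), 3 (T/G), 9 (A/G), 12 (G/T), 13 (T/C), 24 (C/G), 26 (A/T), 27 (G/T).
That gives 8 mismatches out of 28 aligned sites, so the Hamming distance is 8.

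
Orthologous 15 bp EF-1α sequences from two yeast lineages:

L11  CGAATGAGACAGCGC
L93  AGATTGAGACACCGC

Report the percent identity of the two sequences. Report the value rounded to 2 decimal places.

The sequences differ at positions 1 (C/A), 4 (A/T), 12 (G/C).
12 of the 15 sites match, so the percent identity is 12/15 × 100 = 80.00%.

80.00%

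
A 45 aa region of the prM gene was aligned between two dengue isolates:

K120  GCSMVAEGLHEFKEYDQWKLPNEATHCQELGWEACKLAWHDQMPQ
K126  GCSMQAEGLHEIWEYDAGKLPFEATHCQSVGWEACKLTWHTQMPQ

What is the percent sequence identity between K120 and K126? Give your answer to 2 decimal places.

Mismatches occur at site 5 (V↔Q), site 12 (F↔I), site 13 (K↔W), site 17 (Q↔A), site 18 (W↔G), site 22 (N↔F), site 29 (E↔S), site 30 (L↔V), site 38 (A↔T), site 41 (D↔T).
35 of the 45 sites match, so the percent identity is 35/45 × 100 = 77.78%.

77.78%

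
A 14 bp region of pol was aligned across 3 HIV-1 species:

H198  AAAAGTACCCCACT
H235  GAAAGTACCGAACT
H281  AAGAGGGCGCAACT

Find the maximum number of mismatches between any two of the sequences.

6

Pairwise Hamming distances:
  H198 vs H235: 3
  H198 vs H281: 5
  H235 vs H281: 6
The largest is 6, between H235 and H281.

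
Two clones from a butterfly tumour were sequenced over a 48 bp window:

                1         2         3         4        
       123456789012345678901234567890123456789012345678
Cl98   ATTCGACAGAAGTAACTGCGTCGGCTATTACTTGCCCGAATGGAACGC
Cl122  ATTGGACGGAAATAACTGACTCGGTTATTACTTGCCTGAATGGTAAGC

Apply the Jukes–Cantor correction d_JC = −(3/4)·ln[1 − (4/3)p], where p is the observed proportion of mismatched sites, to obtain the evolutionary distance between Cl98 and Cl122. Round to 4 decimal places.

0.2158

The sequences differ at positions 4 (C/G), 8 (A/G), 12 (G/A), 19 (C/A), 20 (G/C), 25 (C/T), 37 (C/T), 44 (A/T), 46 (C/A).
p = 9/48 = 0.187500.
d = −0.75 · ln(1 − (4/3)·0.187500) = −0.75 · ln(0.750000) = −0.75 · (-0.287682) = 0.2158.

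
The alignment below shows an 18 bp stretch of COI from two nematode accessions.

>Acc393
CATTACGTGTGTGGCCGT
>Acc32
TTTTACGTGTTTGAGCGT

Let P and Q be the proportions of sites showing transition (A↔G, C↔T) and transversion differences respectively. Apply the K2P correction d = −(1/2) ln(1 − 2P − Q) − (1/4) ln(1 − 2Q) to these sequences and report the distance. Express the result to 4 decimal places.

0.3476

The sequences differ at positions 1 (C/T, transition), 2 (A/T, transversion), 11 (G/T, transversion), 14 (G/A, transition), 15 (C/G, transversion).
Of the 5 differences, 2 transitions and 3 transversions over 18 sites: P = 2/18 = 0.111111, Q = 3/18 = 0.166667.
d = −0.5·ln(0.611111) − 0.25·ln(0.666666) = −0.5·(-0.492477) − 0.25·(-0.405466) = 0.3476.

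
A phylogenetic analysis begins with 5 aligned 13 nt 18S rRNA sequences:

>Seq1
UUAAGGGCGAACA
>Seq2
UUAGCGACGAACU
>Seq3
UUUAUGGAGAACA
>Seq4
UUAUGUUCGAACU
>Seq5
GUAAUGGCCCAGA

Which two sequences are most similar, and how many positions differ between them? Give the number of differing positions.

Pairwise Hamming distances:
  Seq1 vs Seq2: 4
  Seq1 vs Seq3: 3
  Seq1 vs Seq4: 4
  Seq1 vs Seq5: 5
  Seq2 vs Seq3: 6
  Seq2 vs Seq4: 4
  Seq2 vs Seq5: 8
  Seq3 vs Seq4: 7
  Seq3 vs Seq5: 6
  Seq4 vs Seq5: 9
The smallest is 3, between Seq1 and Seq3.

3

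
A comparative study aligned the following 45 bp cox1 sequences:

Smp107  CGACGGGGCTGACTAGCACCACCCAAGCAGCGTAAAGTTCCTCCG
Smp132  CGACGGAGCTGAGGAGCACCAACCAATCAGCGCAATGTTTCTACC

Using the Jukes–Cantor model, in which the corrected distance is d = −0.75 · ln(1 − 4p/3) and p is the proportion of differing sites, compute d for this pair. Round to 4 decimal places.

0.2635

Mismatches occur at site 7 (G/A), site 13 (C/G), site 14 (T/G), site 22 (C/A), site 27 (G/T), site 33 (T/C), site 36 (A/T), site 40 (C/T), site 43 (C/A), site 45 (G/C).
p = 10/45 = 0.222222.
d = −0.75 · ln(1 − (4/3)·0.222222) = −0.75 · ln(0.703704) = −0.75 · (-0.351397) = 0.2635.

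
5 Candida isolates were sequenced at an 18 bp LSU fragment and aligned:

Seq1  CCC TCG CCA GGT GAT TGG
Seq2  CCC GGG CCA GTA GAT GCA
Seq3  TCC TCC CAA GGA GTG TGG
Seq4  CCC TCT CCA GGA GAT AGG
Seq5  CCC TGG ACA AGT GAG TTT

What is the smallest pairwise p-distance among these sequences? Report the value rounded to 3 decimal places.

0.167

Pairwise Hamming distances:
  Seq1 vs Seq2: 7
  Seq1 vs Seq3: 6
  Seq1 vs Seq4: 3
  Seq1 vs Seq5: 6
  Seq2 vs Seq3: 11
  Seq2 vs Seq4: 7
  Seq2 vs Seq5: 9
  Seq3 vs Seq4: 6
  Seq3 vs Seq5: 10
  Seq4 vs Seq5: 9
The smallest is 3 mismatches, between Seq1 and Seq4; p = 3/18 = 0.167.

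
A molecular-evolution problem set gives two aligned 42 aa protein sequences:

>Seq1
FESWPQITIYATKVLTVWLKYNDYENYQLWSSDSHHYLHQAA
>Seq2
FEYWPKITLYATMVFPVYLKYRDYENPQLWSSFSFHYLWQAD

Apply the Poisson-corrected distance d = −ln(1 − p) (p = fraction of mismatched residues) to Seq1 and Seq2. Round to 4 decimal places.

The sequences differ at positions 3 (S/Y), 6 (Q/K), 9 (I/L), 13 (K/M), 15 (L/F), 16 (T/P), 18 (W/Y), 22 (N/R), 27 (Y/P), 33 (D/F), 35 (H/F), 39 (H/W), 42 (A/D).
p = 13/42 = 0.309524.
d = −ln(1 − 0.309524) = −ln(0.690476) = 0.3704.

0.3704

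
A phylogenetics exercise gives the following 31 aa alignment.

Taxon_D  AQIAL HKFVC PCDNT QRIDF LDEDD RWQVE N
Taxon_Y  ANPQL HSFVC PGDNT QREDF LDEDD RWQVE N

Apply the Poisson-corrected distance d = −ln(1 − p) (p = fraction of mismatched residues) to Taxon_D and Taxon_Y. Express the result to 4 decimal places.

0.2151

Differing sites — 2:Q/N; 3:I/P; 4:A/Q; 7:K/S; 12:C/G; 18:I/E.
p = 6/31 = 0.193548.
d = −ln(1 − 0.193548) = −ln(0.806452) = 0.2151.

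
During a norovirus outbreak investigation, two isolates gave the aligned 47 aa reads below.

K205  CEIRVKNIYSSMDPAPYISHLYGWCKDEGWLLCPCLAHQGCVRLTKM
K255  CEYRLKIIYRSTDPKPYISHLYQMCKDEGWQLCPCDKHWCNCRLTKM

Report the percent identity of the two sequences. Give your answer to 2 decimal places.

Differing sites — 3:I/Y; 5:V/L; 7:N/I; 10:S/R; 12:M/T; 15:A/K; 23:G/Q; 24:W/M; 31:L/Q; 36:L/D; 37:A/K; 39:Q/W; 40:G/C; 41:C/N; 42:V/C.
32 of the 47 sites match, so the percent identity is 32/47 × 100 = 68.09%.

68.09%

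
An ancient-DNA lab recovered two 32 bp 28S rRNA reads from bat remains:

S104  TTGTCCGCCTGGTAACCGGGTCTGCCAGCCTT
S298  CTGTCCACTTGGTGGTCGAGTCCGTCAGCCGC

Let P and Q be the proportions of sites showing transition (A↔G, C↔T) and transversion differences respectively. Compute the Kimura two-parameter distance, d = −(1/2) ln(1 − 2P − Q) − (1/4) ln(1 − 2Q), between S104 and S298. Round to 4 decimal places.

Differing sites — 1:T/C (Ti); 7:G/A (Ti); 9:C/T (Ti); 14:A/G (Ti); 15:A/G (Ti); 16:C/T (Ti); 19:G/A (Ti); 23:T/C (Ti); 25:C/T (Ti); 31:T/G (Tv); 32:T/C (Ti).
Of the 11 differences, 10 transitions and 1 transversion over 32 sites: P = 10/32 = 0.312500, Q = 1/32 = 0.031250.
d = −0.5·ln(0.343750) − 0.25·ln(0.937500) = −0.5·(-1.067841) − 0.25·(-0.064539) = 0.5501.

0.5501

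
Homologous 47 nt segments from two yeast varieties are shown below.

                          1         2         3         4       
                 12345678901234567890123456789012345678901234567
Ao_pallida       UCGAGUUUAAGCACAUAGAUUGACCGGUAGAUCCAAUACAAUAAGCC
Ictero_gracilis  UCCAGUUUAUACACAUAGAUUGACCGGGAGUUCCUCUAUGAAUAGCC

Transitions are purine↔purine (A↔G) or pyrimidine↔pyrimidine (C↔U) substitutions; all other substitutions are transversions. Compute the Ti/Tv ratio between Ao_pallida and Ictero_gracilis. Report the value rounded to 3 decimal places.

0.375

Mismatches occur at site 3 (G→C, transversion), site 10 (A→U, transversion), site 11 (G→A, transition), site 28 (U→G, transversion), site 31 (A→U, transversion), site 35 (A→U, transversion), site 36 (A→C, transversion), site 39 (C→U, transition), site 40 (A→G, transition), site 42 (U→A, transversion), site 43 (A→U, transversion).
Of the 11 differences, 3 transitions and 8 transversions, so Ti/Tv = 3/8 = 0.375.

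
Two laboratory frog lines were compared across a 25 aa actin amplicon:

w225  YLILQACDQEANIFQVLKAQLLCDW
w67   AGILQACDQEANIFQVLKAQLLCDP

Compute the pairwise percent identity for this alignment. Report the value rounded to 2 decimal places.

88.00%

The sequences differ at positions 1 (Y/A), 2 (L/G), 25 (W/P).
22 of the 25 sites match, so the percent identity is 22/25 × 100 = 88.00%.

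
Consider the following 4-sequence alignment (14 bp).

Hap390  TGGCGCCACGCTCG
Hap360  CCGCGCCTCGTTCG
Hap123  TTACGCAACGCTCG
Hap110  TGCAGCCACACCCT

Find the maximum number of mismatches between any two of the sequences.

9

Pairwise Hamming distances:
  Hap390 vs Hap360: 4
  Hap390 vs Hap123: 3
  Hap390 vs Hap110: 5
  Hap360 vs Hap123: 6
  Hap360 vs Hap110: 9
  Hap123 vs Hap110: 7
The largest is 9, between Hap360 and Hap110.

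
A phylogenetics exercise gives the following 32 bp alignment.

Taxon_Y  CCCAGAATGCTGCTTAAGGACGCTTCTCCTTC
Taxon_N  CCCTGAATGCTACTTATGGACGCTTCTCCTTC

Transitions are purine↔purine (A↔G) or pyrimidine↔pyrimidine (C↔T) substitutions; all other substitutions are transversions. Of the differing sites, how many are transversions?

The sequences differ at positions 4 (A/T, transversion), 12 (G/A, transition), 17 (A/T, transversion).
Of the 3 differences, 1 transition and 2 transversions, so the answer is 2.

2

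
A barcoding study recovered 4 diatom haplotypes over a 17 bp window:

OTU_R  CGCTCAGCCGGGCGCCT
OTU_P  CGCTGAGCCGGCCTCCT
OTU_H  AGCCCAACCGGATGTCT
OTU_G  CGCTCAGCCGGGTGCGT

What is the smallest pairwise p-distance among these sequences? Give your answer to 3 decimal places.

0.118

Pairwise Hamming distances:
  OTU_R vs OTU_P: 3
  OTU_R vs OTU_H: 6
  OTU_R vs OTU_G: 2
  OTU_P vs OTU_H: 8
  OTU_P vs OTU_G: 5
  OTU_H vs OTU_G: 6
The smallest is 2 mismatches, between OTU_R and OTU_G; p = 2/17 = 0.118.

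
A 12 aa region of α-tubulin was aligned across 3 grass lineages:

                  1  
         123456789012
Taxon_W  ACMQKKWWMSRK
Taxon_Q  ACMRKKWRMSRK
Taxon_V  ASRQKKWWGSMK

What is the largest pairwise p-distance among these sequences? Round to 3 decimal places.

0.500

Pairwise Hamming distances:
  Taxon_W vs Taxon_Q: 2
  Taxon_W vs Taxon_V: 4
  Taxon_Q vs Taxon_V: 6
The largest is 6 mismatches, between Taxon_Q and Taxon_V; p = 6/12 = 0.500.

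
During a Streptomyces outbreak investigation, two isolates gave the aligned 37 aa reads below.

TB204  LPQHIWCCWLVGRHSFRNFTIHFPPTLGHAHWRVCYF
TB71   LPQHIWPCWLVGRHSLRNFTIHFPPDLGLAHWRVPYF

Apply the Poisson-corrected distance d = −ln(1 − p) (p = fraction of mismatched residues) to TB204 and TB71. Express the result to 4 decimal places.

0.1452

Differing sites — 7:C/P; 16:F/L; 26:T/D; 29:H/L; 35:C/P.
p = 5/37 = 0.135135.
d = −ln(1 − 0.135135) = −ln(0.864865) = 0.1452.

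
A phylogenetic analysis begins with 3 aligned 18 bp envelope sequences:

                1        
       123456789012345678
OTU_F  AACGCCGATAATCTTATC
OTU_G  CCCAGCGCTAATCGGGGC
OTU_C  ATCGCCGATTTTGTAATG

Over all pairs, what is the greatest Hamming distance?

13

Pairwise Hamming distances:
  OTU_F vs OTU_G: 9
  OTU_F vs OTU_C: 6
  OTU_G vs OTU_C: 13
The largest is 13, between OTU_G and OTU_C.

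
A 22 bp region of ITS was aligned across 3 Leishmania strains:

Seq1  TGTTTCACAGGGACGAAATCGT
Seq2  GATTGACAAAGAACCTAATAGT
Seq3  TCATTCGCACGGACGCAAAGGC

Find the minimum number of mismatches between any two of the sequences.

8

Pairwise Hamming distances:
  Seq1 vs Seq2: 11
  Seq1 vs Seq3: 8
  Seq2 vs Seq3: 14
The smallest is 8, between Seq1 and Seq3.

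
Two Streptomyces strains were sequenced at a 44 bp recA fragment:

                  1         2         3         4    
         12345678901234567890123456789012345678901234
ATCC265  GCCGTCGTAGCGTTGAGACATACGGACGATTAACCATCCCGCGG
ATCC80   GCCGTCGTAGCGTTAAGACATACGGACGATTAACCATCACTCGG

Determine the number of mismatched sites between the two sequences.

Differing sites — 15:G/A; 39:C/A; 41:G/T.
That gives 3 mismatches out of 44 aligned sites, so the Hamming distance is 3.

3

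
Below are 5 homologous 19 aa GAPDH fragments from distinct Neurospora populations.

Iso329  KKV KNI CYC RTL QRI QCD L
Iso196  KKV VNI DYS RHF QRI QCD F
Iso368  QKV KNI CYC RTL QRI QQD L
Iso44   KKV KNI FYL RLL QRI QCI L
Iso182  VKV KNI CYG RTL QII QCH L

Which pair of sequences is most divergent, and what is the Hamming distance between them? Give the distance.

Pairwise Hamming distances:
  Iso329 vs Iso196: 6
  Iso329 vs Iso368: 2
  Iso329 vs Iso44: 4
  Iso329 vs Iso182: 4
  Iso196 vs Iso368: 8
  Iso196 vs Iso44: 7
  Iso196 vs Iso182: 9
  Iso368 vs Iso44: 6
  Iso368 vs Iso182: 5
  Iso44 vs Iso182: 6
The largest is 9, between Iso196 and Iso182.

9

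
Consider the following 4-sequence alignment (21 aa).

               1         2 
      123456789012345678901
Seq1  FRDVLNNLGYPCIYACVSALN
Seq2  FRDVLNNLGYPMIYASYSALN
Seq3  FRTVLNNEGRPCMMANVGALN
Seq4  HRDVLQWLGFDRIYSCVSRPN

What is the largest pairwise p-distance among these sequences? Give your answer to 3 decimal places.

0.714

Pairwise Hamming distances:
  Seq1 vs Seq2: 3
  Seq1 vs Seq3: 7
  Seq1 vs Seq4: 9
  Seq2 vs Seq3: 9
  Seq2 vs Seq4: 11
  Seq3 vs Seq4: 15
The largest is 15 mismatches, between Seq3 and Seq4; p = 15/21 = 0.714.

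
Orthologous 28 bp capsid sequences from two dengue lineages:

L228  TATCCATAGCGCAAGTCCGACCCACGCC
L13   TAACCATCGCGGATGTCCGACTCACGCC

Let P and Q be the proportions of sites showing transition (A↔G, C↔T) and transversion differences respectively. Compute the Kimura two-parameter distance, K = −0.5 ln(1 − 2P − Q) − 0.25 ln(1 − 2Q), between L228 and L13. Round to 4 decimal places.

0.2047

Mismatches occur at site 3 (T→A, transversion), site 8 (A→C, transversion), site 12 (C→G, transversion), site 14 (A→T, transversion), site 22 (C→T, transition).
Of the 5 differences, 1 transition and 4 transversions over 28 sites: P = 1/28 = 0.035714, Q = 4/28 = 0.142857.
d = −0.5·ln(0.785715) − 0.25·ln(0.714286) = −0.5·(-0.241161) − 0.25·(-0.336472) = 0.2047.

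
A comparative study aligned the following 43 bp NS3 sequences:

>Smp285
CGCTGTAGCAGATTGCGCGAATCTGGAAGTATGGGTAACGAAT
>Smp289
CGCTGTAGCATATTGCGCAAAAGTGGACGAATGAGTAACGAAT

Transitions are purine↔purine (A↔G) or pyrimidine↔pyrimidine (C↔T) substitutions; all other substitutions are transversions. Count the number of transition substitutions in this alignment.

Differing sites — 11:G/T (Tv); 19:G/A (Ti); 22:T/A (Tv); 23:C/G (Tv); 28:A/C (Tv); 30:T/A (Tv); 34:G/A (Ti).
Of the 7 differences, 2 transitions and 5 transversions, so the answer is 2.

2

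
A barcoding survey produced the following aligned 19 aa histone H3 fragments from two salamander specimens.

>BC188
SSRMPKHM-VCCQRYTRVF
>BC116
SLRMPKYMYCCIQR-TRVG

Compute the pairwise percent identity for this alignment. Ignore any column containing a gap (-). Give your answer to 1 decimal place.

Excluding the 2 gap columns leaves 17 comparable sites.
The sequences differ at positions 2 (S/L), 7 (H/Y), 10 (V/C), 12 (C/I), 19 (F/G).
12 of the 17 comparable sites match, so the percent identity is 12/17 × 100 = 70.6%.

70.6%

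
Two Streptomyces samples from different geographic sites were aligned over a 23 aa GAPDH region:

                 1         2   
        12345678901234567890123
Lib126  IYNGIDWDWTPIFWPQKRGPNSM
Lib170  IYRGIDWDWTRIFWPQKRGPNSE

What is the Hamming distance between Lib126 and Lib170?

3

Differing sites — 3:N/R; 11:P/R; 23:M/E.
That gives 3 mismatches out of 23 aligned sites, so the Hamming distance is 3.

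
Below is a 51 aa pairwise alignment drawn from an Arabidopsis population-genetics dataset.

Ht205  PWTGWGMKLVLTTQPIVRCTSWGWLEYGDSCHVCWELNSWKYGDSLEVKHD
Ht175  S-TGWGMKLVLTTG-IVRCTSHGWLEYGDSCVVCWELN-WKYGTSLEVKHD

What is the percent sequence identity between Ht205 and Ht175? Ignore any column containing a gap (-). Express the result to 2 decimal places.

Excluding the 3 gap columns leaves 48 comparable sites.
Mismatches occur at site 1 (P→S), site 14 (Q→G), site 22 (W→H), site 32 (H→V), site 44 (D→T).
43 of the 48 comparable sites match, so the percent identity is 43/48 × 100 = 89.58%.

89.58%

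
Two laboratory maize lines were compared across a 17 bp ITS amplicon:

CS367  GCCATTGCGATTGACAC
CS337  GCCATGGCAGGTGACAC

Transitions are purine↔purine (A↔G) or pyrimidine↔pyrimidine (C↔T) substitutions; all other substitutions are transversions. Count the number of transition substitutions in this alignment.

2

Differing sites — 6:T/G (Tv); 9:G/A (Ti); 10:A/G (Ti); 11:T/G (Tv).
Of the 4 differences, 2 transitions and 2 transversions, so the answer is 2.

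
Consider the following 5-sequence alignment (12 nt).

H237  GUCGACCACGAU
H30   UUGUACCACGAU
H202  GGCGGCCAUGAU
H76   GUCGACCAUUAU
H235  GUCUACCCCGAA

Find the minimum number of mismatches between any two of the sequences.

2

Pairwise Hamming distances:
  H237 vs H30: 3
  H237 vs H202: 3
  H237 vs H76: 2
  H237 vs H235: 3
  H30 vs H202: 6
  H30 vs H76: 5
  H30 vs H235: 4
  H202 vs H76: 3
  H202 vs H235: 6
  H76 vs H235: 5
The smallest is 2, between H237 and H76.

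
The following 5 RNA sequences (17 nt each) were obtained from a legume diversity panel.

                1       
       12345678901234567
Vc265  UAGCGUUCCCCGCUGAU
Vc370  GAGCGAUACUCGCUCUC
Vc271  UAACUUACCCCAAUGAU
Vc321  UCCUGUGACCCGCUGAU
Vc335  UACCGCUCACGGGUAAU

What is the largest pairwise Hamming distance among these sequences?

Pairwise Hamming distances:
  Vc265 vs Vc370: 7
  Vc265 vs Vc271: 5
  Vc265 vs Vc321: 5
  Vc265 vs Vc335: 6
  Vc370 vs Vc271: 12
  Vc370 vs Vc321: 10
  Vc370 vs Vc335: 11
  Vc271 vs Vc321: 8
  Vc271 vs Vc335: 9
  Vc321 vs Vc335: 9
The largest is 12, between Vc370 and Vc271.

12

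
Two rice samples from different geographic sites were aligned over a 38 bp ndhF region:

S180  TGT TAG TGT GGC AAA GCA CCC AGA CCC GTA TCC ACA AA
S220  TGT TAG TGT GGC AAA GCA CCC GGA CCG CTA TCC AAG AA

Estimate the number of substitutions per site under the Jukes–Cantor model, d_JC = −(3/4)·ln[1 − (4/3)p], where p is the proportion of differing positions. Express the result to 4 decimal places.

The sequences differ at positions 22 (A/G), 27 (C/G), 28 (G/C), 35 (C/A), 36 (A/G).
p = 5/38 = 0.131579.
d = −0.75 · ln(1 − (4/3)·0.131579) = −0.75 · ln(0.824561) = −0.75 · (-0.192904) = 0.1447.

0.1447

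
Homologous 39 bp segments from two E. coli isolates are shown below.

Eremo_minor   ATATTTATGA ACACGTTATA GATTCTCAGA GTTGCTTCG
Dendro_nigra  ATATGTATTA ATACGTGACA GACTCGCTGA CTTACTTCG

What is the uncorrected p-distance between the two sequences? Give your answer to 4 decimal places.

0.2564

The sequences differ at positions 5 (T/G), 9 (G/T), 12 (C/T), 17 (T/G), 19 (T/C), 23 (T/C), 26 (T/G), 28 (A/T), 31 (G/C), 34 (G/A).
There are 10 differences over 39 sites, so p = 10/39 = 0.2564.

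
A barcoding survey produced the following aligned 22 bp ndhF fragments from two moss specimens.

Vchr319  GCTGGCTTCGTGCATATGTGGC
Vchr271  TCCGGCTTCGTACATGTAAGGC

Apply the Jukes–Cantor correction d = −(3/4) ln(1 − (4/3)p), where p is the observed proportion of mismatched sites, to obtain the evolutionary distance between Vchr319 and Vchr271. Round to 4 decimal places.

The sequences differ at positions 1 (G/T), 3 (T/C), 12 (G/A), 16 (A/G), 18 (G/A), 19 (T/A).
p = 6/22 = 0.272727.
d = −0.75 · ln(1 − (4/3)·0.272727) = −0.75 · ln(0.636364) = −0.75 · (-0.451985) = 0.3390.

0.3390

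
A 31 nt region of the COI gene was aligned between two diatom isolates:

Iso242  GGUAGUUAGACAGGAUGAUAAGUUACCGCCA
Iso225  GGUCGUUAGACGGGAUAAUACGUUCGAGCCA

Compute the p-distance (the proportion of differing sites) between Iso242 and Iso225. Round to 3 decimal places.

Differing sites — 4:A/C; 12:A/G; 17:G/A; 21:A/C; 25:A/C; 26:C/G; 27:C/A.
There are 7 differences over 31 sites, so p = 7/31 = 0.226.

0.226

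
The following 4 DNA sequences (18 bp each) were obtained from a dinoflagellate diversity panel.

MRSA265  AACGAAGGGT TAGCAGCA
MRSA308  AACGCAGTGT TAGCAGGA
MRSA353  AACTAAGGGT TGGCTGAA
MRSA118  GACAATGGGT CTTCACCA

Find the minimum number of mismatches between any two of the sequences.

3

Pairwise Hamming distances:
  MRSA265 vs MRSA308: 3
  MRSA265 vs MRSA353: 4
  MRSA265 vs MRSA118: 7
  MRSA308 vs MRSA353: 6
  MRSA308 vs MRSA118: 10
  MRSA353 vs MRSA118: 9
The smallest is 3, between MRSA265 and MRSA308.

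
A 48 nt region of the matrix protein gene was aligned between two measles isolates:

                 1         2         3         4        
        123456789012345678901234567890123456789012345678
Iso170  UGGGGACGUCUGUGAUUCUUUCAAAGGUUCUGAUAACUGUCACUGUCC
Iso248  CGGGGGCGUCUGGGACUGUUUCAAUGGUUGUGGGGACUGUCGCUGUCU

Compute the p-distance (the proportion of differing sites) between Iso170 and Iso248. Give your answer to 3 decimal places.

0.250

The sequences differ at positions 1 (U/C), 6 (A/G), 13 (U/G), 16 (U/C), 18 (C/G), 25 (A/U), 30 (C/G), 33 (A/G), 34 (U/G), 35 (A/G), 42 (A/G), 48 (C/U).
There are 12 differences over 48 sites, so p = 12/48 = 0.250.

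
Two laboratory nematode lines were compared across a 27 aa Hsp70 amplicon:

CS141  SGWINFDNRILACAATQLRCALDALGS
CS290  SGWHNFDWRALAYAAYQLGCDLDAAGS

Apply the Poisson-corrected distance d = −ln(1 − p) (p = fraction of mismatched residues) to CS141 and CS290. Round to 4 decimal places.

The sequences differ at positions 4 (I/H), 8 (N/W), 10 (I/A), 13 (C/Y), 16 (T/Y), 19 (R/G), 21 (A/D), 25 (L/A).
p = 8/27 = 0.296296.
d = −ln(1 − 0.296296) = −ln(0.703704) = 0.3514.

0.3514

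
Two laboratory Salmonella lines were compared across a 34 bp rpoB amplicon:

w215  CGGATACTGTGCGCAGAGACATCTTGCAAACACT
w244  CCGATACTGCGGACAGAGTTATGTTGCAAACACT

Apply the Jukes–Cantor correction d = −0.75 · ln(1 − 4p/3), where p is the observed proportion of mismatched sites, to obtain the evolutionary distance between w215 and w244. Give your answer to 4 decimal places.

0.2407

Differing sites — 2:G/C; 10:T/C; 12:C/G; 13:G/A; 19:A/T; 20:C/T; 23:C/G.
p = 7/34 = 0.205882.
d = −0.75 · ln(1 − (4/3)·0.205882) = −0.75 · ln(0.725491) = −0.75 · (-0.320907) = 0.2407.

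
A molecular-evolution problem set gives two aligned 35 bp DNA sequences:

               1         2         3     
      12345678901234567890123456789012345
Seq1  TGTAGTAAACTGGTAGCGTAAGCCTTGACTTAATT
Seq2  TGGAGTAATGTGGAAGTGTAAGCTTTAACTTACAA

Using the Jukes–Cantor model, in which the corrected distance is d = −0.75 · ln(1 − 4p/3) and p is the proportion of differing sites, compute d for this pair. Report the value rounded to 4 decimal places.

0.3597

Mismatches occur at site 3 (T↔G), site 9 (A↔T), site 10 (C↔G), site 14 (T↔A), site 17 (C↔T), site 24 (C↔T), site 27 (G↔A), site 33 (A↔C), site 34 (T↔A), site 35 (T↔A).
p = 10/35 = 0.285714.
d = −0.75 · ln(1 − (4/3)·0.285714) = −0.75 · ln(0.619048) = −0.75 · (-0.479572) = 0.3597.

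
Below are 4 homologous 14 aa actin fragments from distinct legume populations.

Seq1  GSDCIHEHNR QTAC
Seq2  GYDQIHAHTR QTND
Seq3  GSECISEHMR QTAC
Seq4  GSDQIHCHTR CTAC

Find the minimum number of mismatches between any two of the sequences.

3

Pairwise Hamming distances:
  Seq1 vs Seq2: 6
  Seq1 vs Seq3: 3
  Seq1 vs Seq4: 4
  Seq2 vs Seq3: 8
  Seq2 vs Seq4: 5
  Seq3 vs Seq4: 6
The smallest is 3, between Seq1 and Seq3.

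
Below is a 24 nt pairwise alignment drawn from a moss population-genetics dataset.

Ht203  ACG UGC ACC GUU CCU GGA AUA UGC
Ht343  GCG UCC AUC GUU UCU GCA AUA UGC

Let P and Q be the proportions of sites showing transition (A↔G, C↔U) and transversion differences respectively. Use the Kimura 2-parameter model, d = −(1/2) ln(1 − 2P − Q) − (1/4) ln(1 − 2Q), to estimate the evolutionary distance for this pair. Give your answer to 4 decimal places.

The sequences differ at positions 1 (A/G, transition), 5 (G/C, transversion), 8 (C/U, transition), 13 (C/U, transition), 17 (G/C, transversion).
Of the 5 differences, 3 transitions and 2 transversions over 24 sites: P = 3/24 = 0.125000, Q = 2/24 = 0.083333.
d = −0.5·ln(0.666667) − 0.25·ln(0.833334) = −0.5·(-0.405465) − 0.25·(-0.182321) = 0.2483.

0.2483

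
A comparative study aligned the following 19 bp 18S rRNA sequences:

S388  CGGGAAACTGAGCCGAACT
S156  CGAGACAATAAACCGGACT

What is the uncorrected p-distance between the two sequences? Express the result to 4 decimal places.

The sequences differ at positions 3 (G/A), 6 (A/C), 8 (C/A), 10 (G/A), 12 (G/A), 16 (A/G).
There are 6 differences over 19 sites, so p = 6/19 = 0.3158.

0.3158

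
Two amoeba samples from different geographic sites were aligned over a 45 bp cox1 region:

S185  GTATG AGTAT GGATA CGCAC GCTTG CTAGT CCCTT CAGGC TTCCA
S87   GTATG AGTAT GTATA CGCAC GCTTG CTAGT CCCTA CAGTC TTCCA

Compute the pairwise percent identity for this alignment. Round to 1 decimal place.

Differing sites — 12:G/T; 35:T/A; 39:G/T.
42 of the 45 sites match, so the percent identity is 42/45 × 100 = 93.3%.

93.3%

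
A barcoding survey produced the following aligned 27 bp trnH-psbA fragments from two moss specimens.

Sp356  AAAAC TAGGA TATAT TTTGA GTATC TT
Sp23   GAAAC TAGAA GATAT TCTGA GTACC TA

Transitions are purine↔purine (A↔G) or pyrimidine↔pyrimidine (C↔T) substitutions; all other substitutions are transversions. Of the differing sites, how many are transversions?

2

The sequences differ at positions 1 (A/G, transition), 9 (G/A, transition), 11 (T/G, transversion), 17 (T/C, transition), 24 (T/C, transition), 27 (T/A, transversion).
Of the 6 differences, 4 transitions and 2 transversions, so the answer is 2.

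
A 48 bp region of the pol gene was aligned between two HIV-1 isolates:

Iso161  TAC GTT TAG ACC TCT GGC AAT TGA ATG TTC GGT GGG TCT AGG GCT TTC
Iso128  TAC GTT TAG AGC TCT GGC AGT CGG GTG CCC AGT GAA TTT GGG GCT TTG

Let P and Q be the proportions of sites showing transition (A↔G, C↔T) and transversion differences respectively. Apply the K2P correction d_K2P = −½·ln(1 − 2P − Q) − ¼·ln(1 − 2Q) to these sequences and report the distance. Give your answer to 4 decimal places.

0.3683

Differing sites — 11:C/G (Tv); 20:A/G (Ti); 22:T/C (Ti); 24:A/G (Ti); 25:A/G (Ti); 28:T/C (Ti); 29:T/C (Ti); 31:G/A (Ti); 35:G/A (Ti); 36:G/A (Ti); 38:C/T (Ti); 40:A/G (Ti); 48:C/G (Tv).
Of the 13 differences, 11 transitions and 2 transversions over 48 sites: P = 11/48 = 0.229167, Q = 2/48 = 0.041667.
d = −0.5·ln(0.499999) − 0.25·ln(0.916666) = −0.5·(-0.693149) − 0.25·(-0.087012) = 0.3683.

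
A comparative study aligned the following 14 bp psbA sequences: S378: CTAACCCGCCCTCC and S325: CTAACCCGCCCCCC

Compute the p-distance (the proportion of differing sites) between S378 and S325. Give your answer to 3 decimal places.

0.071

Differing sites — 12:T/C.
There are 1 differences over 14 sites, so p = 1/14 = 0.071.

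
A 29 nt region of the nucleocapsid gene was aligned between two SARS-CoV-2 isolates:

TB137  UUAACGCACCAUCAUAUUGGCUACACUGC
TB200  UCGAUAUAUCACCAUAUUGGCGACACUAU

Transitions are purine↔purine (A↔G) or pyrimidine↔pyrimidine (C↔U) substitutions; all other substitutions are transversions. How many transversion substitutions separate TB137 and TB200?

1

Mismatches occur at site 2 (U↔C, transition), site 3 (A↔G, transition), site 5 (C↔U, transition), site 6 (G↔A, transition), site 7 (C↔U, transition), site 9 (C↔U, transition), site 12 (U↔C, transition), site 22 (U↔G, transversion), site 28 (G↔A, transition), site 29 (C↔U, transition).
Of the 10 differences, 9 transitions and 1 transversion, so the answer is 1.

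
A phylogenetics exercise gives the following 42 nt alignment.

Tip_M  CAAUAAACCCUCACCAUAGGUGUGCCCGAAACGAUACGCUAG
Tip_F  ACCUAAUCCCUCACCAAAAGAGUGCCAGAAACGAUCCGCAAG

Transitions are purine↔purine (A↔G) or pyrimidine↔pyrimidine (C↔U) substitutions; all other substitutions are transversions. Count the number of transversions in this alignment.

9

Differing sites — 1:C/A (Tv); 2:A/C (Tv); 3:A/C (Tv); 7:A/U (Tv); 17:U/A (Tv); 19:G/A (Ti); 21:U/A (Tv); 27:C/A (Tv); 36:A/C (Tv); 40:U/A (Tv).
Of the 10 differences, 1 transition and 9 transversions, so the answer is 9.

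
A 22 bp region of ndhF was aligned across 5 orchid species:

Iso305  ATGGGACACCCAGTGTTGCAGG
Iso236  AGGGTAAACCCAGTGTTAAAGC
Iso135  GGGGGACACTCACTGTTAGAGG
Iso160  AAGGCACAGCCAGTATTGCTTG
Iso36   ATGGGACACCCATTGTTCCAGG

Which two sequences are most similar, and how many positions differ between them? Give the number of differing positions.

Pairwise Hamming distances:
  Iso305 vs Iso236: 6
  Iso305 vs Iso135: 6
  Iso305 vs Iso160: 6
  Iso305 vs Iso36: 2
  Iso236 vs Iso135: 7
  Iso236 vs Iso160: 10
  Iso236 vs Iso36: 7
  Iso135 vs Iso160: 11
  Iso135 vs Iso36: 6
  Iso160 vs Iso36: 8
The smallest is 2, between Iso305 and Iso36.

2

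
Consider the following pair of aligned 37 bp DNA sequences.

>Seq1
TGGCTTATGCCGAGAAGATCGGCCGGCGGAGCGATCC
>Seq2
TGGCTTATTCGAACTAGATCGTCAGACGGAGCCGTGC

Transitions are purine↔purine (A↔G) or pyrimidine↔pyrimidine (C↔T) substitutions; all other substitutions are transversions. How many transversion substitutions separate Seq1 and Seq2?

8

The sequences differ at positions 9 (G/T, transversion), 11 (C/G, transversion), 12 (G/A, transition), 14 (G/C, transversion), 15 (A/T, transversion), 22 (G/T, transversion), 24 (C/A, transversion), 26 (G/A, transition), 33 (G/C, transversion), 34 (A/G, transition), 36 (C/G, transversion).
Of the 11 differences, 3 transitions and 8 transversions, so the answer is 8.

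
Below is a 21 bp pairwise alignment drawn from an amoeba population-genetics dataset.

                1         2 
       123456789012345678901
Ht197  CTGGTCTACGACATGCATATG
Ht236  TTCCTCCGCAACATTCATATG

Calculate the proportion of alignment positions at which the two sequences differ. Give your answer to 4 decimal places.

Differing sites — 1:C/T; 3:G/C; 4:G/C; 7:T/C; 8:A/G; 10:G/A; 15:G/T.
There are 7 differences over 21 sites, so p = 7/21 = 0.3333.

0.3333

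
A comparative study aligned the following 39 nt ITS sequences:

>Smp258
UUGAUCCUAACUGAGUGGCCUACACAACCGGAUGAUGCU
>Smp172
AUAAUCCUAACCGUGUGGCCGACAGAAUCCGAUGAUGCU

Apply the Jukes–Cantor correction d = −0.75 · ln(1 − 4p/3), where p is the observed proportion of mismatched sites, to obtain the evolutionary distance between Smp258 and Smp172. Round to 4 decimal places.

The sequences differ at positions 1 (U/A), 3 (G/A), 12 (U/C), 14 (A/U), 21 (U/G), 25 (C/G), 28 (C/U), 30 (G/C).
p = 8/39 = 0.205128.
d = −0.75 · ln(1 − (4/3)·0.205128) = −0.75 · ln(0.726496) = −0.75 · (-0.319522) = 0.2396.

0.2396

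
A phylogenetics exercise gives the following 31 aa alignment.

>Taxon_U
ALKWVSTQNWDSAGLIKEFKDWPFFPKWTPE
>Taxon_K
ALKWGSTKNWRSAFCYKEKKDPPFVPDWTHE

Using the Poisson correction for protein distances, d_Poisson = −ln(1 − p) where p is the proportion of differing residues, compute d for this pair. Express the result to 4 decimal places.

Differing sites — 5:V/G; 8:Q/K; 11:D/R; 14:G/F; 15:L/C; 16:I/Y; 19:F/K; 22:W/P; 25:F/V; 27:K/D; 30:P/H.
p = 11/31 = 0.354839.
d = −ln(1 − 0.354839) = −ln(0.645161) = 0.4383.

0.4383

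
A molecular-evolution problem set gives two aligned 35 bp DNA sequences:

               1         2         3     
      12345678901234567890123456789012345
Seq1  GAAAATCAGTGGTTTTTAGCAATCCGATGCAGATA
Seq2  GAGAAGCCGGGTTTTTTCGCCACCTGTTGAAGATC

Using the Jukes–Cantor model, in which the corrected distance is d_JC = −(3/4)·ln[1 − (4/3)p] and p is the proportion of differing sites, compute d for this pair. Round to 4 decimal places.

Mismatches occur at site 3 (A/G), site 6 (T/G), site 8 (A/C), site 10 (T/G), site 12 (G/T), site 18 (A/C), site 21 (A/C), site 23 (T/C), site 25 (C/T), site 27 (A/T), site 30 (C/A), site 35 (A/C).
p = 12/35 = 0.342857.
d = −0.75 · ln(1 − (4/3)·0.342857) = −0.75 · ln(0.542857) = −0.75 · (-0.610909) = 0.4582.

0.4582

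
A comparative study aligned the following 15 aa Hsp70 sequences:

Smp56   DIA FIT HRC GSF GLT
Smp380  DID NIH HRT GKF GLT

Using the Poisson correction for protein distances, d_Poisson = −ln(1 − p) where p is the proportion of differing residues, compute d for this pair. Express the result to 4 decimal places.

0.4055

Differing sites — 3:A/D; 4:F/N; 6:T/H; 9:C/T; 11:S/K.
p = 5/15 = 0.333333.
d = −ln(1 − 0.333333) = −ln(0.666667) = 0.4055.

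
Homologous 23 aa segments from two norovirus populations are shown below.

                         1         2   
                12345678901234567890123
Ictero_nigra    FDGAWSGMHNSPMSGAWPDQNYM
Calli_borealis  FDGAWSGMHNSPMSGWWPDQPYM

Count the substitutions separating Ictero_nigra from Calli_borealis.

The sequences differ at positions 16 (A/W), 21 (N/P).
That gives 2 mismatches out of 23 aligned sites, so the Hamming distance is 2.

2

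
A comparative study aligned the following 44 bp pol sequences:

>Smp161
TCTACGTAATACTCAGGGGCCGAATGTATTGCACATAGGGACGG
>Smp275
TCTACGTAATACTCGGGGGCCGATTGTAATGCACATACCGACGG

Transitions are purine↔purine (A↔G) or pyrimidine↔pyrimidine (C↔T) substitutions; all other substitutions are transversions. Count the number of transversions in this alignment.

4

The sequences differ at positions 15 (A/G, transition), 24 (A/T, transversion), 29 (T/A, transversion), 38 (G/C, transversion), 39 (G/C, transversion).
Of the 5 differences, 1 transition and 4 transversions, so the answer is 4.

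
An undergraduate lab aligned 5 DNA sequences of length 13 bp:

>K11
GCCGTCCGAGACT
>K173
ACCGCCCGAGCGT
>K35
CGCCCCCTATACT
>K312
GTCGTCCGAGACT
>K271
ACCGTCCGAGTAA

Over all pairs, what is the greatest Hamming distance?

Pairwise Hamming distances:
  K11 vs K173: 4
  K11 vs K35: 6
  K11 vs K312: 1
  K11 vs K271: 4
  K173 vs K35: 7
  K173 vs K312: 5
  K173 vs K271: 4
  K35 vs K312: 6
  K35 vs K271: 9
  K312 vs K271: 5
The largest is 9, between K35 and K271.

9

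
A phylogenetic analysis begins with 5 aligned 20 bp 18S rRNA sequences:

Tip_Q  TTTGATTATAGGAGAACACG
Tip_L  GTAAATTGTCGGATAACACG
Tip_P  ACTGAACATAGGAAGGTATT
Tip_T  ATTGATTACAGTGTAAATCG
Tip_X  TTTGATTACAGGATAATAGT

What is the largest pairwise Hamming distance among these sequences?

Pairwise Hamming distances:
  Tip_Q vs Tip_L: 6
  Tip_Q vs Tip_P: 10
  Tip_Q vs Tip_T: 7
  Tip_Q vs Tip_X: 5
  Tip_L vs Tip_P: 14
  Tip_L vs Tip_T: 10
  Tip_L vs Tip_X: 9
  Tip_P vs Tip_T: 13
  Tip_P vs Tip_X: 9
  Tip_T vs Tip_X: 7
The largest is 14, between Tip_L and Tip_P.

14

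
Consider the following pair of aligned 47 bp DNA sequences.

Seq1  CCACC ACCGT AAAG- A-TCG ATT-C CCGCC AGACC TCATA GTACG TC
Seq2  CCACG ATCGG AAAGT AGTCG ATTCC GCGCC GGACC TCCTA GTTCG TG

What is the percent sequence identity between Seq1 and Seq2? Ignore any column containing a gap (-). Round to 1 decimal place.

81.8%

Excluding the 3 gap columns leaves 44 comparable sites.
Differing sites — 5:C/G; 7:C/T; 10:T/G; 26:C/G; 31:A/G; 38:A/C; 43:A/T; 47:C/G.
36 of the 44 comparable sites match, so the percent identity is 36/44 × 100 = 81.8%.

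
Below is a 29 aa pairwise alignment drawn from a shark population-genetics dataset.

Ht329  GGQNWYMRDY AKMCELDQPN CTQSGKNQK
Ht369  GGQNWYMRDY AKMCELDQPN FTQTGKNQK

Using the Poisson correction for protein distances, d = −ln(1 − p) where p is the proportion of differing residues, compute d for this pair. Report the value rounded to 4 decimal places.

0.0715

Mismatches occur at site 21 (C→F), site 24 (S→T).
p = 2/29 = 0.068966.
d = −ln(1 − 0.068966) = −ln(0.931034) = 0.0715.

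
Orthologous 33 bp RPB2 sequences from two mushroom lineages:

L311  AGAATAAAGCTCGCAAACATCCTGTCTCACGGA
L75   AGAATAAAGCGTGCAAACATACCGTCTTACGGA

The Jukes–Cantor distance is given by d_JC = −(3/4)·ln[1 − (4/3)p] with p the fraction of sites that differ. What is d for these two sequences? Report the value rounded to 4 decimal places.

Differing sites — 11:T/G; 12:C/T; 21:C/A; 23:T/C; 28:C/T.
p = 5/33 = 0.151515.
d = −0.75 · ln(1 − (4/3)·0.151515) = −0.75 · ln(0.797980) = −0.75 · (-0.225672) = 0.1693.

0.1693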